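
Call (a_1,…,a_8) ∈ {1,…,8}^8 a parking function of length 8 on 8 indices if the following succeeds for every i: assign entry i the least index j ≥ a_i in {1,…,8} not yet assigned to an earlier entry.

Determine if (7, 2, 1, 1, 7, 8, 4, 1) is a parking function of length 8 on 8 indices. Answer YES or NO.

Rearranged: b = (1, 1, 1, 2, 4, 7, 7, 8).
  b_1=1 ≤ 1
  b_2=1 ≤ 2
  b_3=1 ≤ 3
  b_4=2 ≤ 4
  b_5=4 ≤ 5
  b_6=7 > 6
  fails at i=6 ⇒ NO

NO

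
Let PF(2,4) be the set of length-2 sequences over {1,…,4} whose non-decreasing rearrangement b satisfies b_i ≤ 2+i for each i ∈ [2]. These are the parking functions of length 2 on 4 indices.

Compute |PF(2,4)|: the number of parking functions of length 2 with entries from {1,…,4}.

|PF(2,4)| = (5−2)·5^(2−1) = 3×5 = 15 (Pollak)
Check (1,4) → sorted (1,4): b_i ≤ 2+i ∀i, a PF.

15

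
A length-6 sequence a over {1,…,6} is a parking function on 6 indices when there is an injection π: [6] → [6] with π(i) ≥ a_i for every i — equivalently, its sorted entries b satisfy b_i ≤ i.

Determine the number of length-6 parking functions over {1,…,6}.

16807

Count = (6−6+1)·(6+1)^(6−1) = 1×16807 = 16807 [KW]
E.g. (5,1,4,6,2,1) → sorted (1,1,2,4,5,6): b_i ≤ i ∀i, a PF.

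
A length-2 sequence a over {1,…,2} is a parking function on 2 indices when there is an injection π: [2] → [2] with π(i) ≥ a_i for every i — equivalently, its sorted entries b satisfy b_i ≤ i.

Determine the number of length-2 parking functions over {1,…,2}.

3

#PF = (2−2+1)·(2+1)^(2−1) = 1 · 3 = 3 [KW]
E.g. (1,1) → sorted (1,1): b_i ≤ i ∀i, a PF.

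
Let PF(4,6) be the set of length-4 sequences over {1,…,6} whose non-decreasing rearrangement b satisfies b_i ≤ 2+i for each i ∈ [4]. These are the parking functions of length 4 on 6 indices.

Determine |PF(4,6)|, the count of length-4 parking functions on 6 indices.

1029

|PF(4,6)| = (7−4)·7^(4−1) = 3·343 = 1029 (Konheim–Weiss)
Example (3,3,1,5) → sorted (1,3,3,5): b_i ≤ 2+i ∀i, a PF.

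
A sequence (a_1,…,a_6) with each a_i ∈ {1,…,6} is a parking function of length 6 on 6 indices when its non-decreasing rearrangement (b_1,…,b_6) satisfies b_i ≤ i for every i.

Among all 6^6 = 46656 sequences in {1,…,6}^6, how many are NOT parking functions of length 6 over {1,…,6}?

29849

|PF| = 1·7^5 = 1 · 16807 = 16807 (Pollak)
Example (2,6,3,2,6,6) → sorted (2,2,3,6,6,6): b_1=2>1, not a PF.
6^6 − 16807 = 46656 − 16807 = 29849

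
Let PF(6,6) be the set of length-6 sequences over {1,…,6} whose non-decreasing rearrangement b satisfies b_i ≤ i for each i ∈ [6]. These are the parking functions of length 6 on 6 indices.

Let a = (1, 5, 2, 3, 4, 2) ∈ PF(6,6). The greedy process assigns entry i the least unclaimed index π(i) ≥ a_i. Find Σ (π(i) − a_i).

Σπ(i) = 1+…+6 = 21; Σa = 1+5+2+3+4+2 = 17; disp = 21−17 = 4.

4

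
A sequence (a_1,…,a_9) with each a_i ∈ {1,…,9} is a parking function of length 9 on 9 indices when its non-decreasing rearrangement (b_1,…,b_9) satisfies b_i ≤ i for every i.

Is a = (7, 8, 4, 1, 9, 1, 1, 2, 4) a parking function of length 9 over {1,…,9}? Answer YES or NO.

Sorted: b = (1, 1, 1, 2, 4, 4, 7, 8, 9).
  b_1=1 ≤ 1
  b_2=1 ≤ 2
  b_3=1 ≤ 3
  b_4=2 ≤ 4
  b_5=4 ≤ 5
  b_6=4 ≤ 6
  b_7=7 ≤ 7
  b_8=8 ≤ 8
  b_9=9 ≤ 9
All bounds hold ⇒ YES

YES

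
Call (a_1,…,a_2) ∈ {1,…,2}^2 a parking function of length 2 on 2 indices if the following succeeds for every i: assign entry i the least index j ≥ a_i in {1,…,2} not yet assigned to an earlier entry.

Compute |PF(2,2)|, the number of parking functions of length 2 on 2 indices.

Count = (2−2+1)·(2+1)^(2−1) = 1 · 3 = 3
E.g. (1,1) → sorted (1,1): b_i ≤ i ∀i, a PF.

3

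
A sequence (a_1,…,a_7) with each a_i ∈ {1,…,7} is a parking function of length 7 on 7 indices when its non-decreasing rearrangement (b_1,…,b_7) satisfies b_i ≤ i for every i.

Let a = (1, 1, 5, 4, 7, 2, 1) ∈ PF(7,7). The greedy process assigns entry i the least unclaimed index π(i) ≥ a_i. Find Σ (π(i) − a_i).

Σπ = 7·8/2 = 28 (π permutes [7]); Σa = 1+1+5+4+7+2+1 = 21; disp = 28−21 = 7.

7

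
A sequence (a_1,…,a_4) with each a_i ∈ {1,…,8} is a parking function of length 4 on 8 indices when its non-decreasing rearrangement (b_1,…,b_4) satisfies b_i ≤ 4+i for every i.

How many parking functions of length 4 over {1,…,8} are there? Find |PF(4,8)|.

|PF(4,8)| = (8−4+1)·(8+1)^(4−1) = 5 · 729 = 3645 (Pollak)
E.g. (6,1,5,1) → sorted (1,1,5,6): b_i ≤ 4+i ∀i, a PF.

3645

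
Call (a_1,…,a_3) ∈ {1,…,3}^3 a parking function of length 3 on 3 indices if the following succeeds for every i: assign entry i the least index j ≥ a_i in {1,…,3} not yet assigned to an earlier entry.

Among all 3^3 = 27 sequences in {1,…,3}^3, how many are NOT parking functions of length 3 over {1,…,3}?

11

#PF = 1·4^2 = 1·16 = 16 (Konheim–Weiss)
Example (3,3,3) → sorted (3,3,3): b_1=3>1, not a PF.
So 27 − 16 = 11 fail.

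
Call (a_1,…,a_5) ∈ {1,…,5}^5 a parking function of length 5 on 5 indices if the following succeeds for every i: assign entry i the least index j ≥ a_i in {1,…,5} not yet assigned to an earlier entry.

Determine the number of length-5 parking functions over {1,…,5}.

|PF| = (5−5+1)·(5+1)^(5−1) = 1×1296 = 1296
Check (3,5,2,4,1) → sorted (1,2,3,4,5): b_i ≤ i ∀i, a PF.

1296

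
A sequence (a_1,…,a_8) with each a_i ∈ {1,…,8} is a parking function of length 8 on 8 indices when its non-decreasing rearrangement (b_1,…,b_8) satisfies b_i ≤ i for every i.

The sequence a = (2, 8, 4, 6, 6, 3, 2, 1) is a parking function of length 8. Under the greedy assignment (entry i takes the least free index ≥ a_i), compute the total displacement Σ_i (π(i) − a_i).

Σπ = 36 ({1..8} each once); Σa = 2+8+4+6+6+3+2+1 = 32; disp = 36−32 = 4.

4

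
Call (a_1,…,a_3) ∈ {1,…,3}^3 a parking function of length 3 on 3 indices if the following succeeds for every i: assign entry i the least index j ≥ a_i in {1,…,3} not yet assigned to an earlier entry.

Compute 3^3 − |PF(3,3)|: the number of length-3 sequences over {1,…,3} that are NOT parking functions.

11

#PF = (4−3)·4^(3−1) = 1×16 = 16
Check (3,2,2) → sorted (2,2,3): b_1=2>1, not a PF.
3^3 − 16 = 27 − 16 = 11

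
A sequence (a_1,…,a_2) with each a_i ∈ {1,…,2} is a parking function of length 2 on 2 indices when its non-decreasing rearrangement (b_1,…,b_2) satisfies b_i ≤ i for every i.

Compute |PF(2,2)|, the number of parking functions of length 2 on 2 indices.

#PF = (2+1−2)·(2+1)^{2−1} = 1 · 3 = 3 [KW]
Example (1,1) → sorted (1,1): b_i ≤ i ∀i, a PF.

3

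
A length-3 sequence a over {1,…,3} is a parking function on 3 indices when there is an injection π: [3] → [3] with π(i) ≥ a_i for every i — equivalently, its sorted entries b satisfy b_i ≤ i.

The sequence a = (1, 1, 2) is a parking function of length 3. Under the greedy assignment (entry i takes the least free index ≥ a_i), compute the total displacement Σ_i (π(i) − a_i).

Σπ = 6 ({1..3} each once); Σa = 1+1+2 = 4; disp = 6−4 = 2.

2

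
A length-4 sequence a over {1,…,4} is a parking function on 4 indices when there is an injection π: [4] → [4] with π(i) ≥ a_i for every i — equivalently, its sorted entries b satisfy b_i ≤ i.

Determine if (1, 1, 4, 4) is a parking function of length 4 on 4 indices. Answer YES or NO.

NO

Sorted: b = (1, 1, 4, 4).
  b_1=1 ≤ 1
  b_2=1 ≤ 2
  b_3=4 > 3
  fails at i=3 ⇒ NO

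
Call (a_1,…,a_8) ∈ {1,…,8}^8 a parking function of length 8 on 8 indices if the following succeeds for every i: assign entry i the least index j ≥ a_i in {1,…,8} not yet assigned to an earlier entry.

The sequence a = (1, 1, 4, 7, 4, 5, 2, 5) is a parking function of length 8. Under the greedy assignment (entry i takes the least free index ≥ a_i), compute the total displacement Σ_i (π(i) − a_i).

7

Σπ = 8·9/2 = 36 (π permutes [8]); Σa = 1+1+4+7+4+5+2+5 = 29; disp = 36−29 = 7.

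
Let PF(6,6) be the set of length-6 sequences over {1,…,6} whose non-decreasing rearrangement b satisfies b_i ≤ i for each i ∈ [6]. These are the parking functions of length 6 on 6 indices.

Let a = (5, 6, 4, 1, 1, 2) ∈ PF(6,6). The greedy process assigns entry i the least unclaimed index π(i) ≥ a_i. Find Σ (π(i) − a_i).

Σπ = 6·7/2 = 21 (π permutes [6]); Σa = 5+6+4+1+1+2 = 19; disp = 21−19 = 2.

2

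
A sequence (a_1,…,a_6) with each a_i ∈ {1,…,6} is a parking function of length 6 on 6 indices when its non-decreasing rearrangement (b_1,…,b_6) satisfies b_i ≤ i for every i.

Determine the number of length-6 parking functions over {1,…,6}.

16807

|PF| = 1·7^5 = 1×16807 = 16807 [KW]
E.g. (2,4,3,4,1,3) → sorted (1,2,3,3,4,4): b_i ≤ i ∀i, a PF.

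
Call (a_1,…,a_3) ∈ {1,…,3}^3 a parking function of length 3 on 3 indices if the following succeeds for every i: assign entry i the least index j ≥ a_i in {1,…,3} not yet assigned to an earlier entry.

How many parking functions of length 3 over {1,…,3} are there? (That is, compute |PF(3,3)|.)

16

|PF| = 1·4^2 = 1 · 16 = 16 (Pollak)
E.g. (2,2,1) → sorted (1,2,2): b_i ≤ i ∀i, a PF.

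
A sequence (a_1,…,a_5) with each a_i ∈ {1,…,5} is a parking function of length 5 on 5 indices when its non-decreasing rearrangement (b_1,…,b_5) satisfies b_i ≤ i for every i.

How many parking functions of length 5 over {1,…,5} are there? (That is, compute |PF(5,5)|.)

Count = 1·6^4 = 1 · 1296 = 1296 (Konheim–Weiss)
One tuple (5,4,1,3,2) → sorted (1,2,3,4,5): b_i ≤ i ∀i, a PF.

1296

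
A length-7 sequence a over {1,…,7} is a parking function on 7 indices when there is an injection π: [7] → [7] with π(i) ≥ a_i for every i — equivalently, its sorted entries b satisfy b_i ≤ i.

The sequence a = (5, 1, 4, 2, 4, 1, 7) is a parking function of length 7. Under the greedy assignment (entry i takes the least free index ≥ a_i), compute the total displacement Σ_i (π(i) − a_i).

Σπ = 28 ({1..7} each once); Σa = 5+1+4+2+4+1+7 = 24; disp = 28−24 = 4.

4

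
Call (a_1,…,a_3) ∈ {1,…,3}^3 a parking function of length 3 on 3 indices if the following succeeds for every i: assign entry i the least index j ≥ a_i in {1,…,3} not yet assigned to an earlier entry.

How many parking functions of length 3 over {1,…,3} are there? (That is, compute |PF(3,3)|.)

16

Count = (3+1−3)·(3+1)^{3−1} = 1×16 = 16 (Konheim–Weiss)
Check (1,3,1) → sorted (1,1,3): b_i ≤ i ∀i, a PF.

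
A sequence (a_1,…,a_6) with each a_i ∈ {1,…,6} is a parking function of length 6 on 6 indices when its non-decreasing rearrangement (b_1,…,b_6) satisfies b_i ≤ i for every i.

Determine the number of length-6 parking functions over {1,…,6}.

|PF(6,6)| = (6+1−6)·(6+1)^{6−1} = 1·16807 = 16807 (Konheim–Weiss)
Check (1,4,1,6,2,2) → sorted (1,1,2,2,4,6): b_i ≤ i ∀i, a PF.

16807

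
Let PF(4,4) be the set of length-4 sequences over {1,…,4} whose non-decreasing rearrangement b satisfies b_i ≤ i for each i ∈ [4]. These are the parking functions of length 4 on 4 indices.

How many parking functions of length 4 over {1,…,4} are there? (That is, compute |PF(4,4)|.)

125

|PF(4,4)| = 1·5^3 = 1×125 = 125 [KW]
E.g. (2,3,1,1) → sorted (1,1,2,3): b_i ≤ i ∀i, a PF.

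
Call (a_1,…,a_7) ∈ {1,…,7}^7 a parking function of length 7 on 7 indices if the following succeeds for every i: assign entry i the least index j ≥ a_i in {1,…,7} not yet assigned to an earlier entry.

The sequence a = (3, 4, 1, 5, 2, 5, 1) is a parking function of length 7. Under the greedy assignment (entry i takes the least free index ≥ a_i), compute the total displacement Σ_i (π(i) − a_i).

7

Σπ = 28 ({1..7} each once); Σa = 3+4+1+5+2+5+1 = 21; disp = 28−21 = 7.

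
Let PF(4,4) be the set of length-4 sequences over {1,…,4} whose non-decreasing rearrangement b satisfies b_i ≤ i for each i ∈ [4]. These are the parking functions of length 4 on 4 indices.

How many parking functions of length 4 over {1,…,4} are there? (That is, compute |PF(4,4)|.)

125

|PF| = (4+1−4)·(4+1)^{4−1} = 1 · 125 = 125
Example (4,1,1,3) → sorted (1,1,3,4): b_i ≤ i ∀i, a PF.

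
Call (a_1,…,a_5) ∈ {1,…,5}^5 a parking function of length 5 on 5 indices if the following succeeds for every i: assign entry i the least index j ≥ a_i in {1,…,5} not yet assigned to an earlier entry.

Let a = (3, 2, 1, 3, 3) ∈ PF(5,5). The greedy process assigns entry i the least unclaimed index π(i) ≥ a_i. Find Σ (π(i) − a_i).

3

Σπ = 5·6/2 = 15 (π permutes [5]); Σa = 3+2+1+3+3 = 12; disp = 15−12 = 3.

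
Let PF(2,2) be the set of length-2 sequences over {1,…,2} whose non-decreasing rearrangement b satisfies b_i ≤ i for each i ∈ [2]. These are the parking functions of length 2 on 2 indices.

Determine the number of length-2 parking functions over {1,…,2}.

|PF(2,2)| = (2−2+1)·(2+1)^(2−1) = 1×3 = 3 [KW]
Check (2,1) → sorted (1,2): b_i ≤ i ∀i, a PF.

3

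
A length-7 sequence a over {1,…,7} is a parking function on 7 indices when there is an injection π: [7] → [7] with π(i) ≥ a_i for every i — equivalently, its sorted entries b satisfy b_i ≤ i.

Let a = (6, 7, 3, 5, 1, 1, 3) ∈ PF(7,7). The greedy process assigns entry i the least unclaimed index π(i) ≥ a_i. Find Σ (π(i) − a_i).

Σπ = 7·8/2 = 28 (π permutes [7]); Σa = 6+7+3+5+1+1+3 = 26; disp = 28−26 = 2.

2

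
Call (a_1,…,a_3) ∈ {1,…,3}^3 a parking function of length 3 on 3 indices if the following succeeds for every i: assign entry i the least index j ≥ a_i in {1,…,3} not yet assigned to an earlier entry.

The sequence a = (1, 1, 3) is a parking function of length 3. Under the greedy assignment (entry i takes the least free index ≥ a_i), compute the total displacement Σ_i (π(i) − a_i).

Σπ(i) = 1+…+3 = 6; Σa = 1+1+3 = 5; disp = 6−5 = 1.

1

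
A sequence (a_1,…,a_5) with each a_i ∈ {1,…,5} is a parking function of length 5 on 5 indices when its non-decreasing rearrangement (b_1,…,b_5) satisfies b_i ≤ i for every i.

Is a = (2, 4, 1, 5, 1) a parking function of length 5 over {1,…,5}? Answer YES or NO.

Sorted: b = (1, 1, 2, 4, 5).
  b_1=1 ≤ 1
  b_2=1 ≤ 2
  b_3=2 ≤ 3
  b_4=4 ≤ 4
  b_5=5 ≤ 5
All bounds hold ⇒ YES

YES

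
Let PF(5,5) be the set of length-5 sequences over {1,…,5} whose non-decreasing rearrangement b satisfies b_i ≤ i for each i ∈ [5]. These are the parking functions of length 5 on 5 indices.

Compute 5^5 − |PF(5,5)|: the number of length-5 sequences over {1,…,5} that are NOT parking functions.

1829

|PF| = (5+1−5)·(5+1)^{5−1} = 1·1296 = 1296 [KW]
Example (5,4,4,4,3) → sorted (3,4,4,4,5): b_1=3>1, not a PF.
5^5 − 1296 = 3125 − 1296 = 1829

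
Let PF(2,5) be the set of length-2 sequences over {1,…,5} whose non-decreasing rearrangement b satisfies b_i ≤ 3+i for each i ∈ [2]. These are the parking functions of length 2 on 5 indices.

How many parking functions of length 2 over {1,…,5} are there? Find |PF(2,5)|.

24

|PF| = (5+1−2)·(5+1)^{2−1} = 4 · 6 = 24
Check (5,3) → sorted (3,5): b_i ≤ 3+i ∀i, a PF.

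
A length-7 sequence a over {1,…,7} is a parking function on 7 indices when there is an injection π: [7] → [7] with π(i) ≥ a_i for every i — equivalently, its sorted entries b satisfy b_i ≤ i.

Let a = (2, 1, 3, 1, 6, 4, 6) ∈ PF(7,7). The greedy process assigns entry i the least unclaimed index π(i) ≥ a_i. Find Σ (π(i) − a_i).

5

Σπ(i) = 1+…+7 = 28; Σa = 2+1+3+1+6+4+6 = 23; disp = 28−23 = 5.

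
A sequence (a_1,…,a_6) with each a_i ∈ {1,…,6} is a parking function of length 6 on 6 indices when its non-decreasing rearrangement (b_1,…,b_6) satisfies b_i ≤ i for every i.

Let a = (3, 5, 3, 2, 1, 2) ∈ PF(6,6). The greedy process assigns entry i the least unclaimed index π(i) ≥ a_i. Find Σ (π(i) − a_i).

5

Σπ(i) = 1+…+6 = 21; Σa = 3+5+3+2+1+2 = 16; disp = 21−16 = 5.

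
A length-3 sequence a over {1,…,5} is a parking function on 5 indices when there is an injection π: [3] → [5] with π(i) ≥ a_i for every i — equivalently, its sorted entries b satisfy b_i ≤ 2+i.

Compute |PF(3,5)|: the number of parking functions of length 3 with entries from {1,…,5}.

|PF| = 3·6^2 = 3×36 = 108
Example (3,5,1) → sorted (1,3,5): b_i ≤ 2+i ∀i, a PF.

108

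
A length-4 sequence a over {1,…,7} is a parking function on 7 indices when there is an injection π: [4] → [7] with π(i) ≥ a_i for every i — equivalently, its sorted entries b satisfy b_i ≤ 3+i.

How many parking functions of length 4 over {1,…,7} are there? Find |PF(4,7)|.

|PF(4,7)| = (7+1−4)·(7+1)^{4−1} = 4·512 = 2048 (Konheim–Weiss)
Check (7,1,5,4) → sorted (1,4,5,7): b_i ≤ 3+i ∀i, a PF.

2048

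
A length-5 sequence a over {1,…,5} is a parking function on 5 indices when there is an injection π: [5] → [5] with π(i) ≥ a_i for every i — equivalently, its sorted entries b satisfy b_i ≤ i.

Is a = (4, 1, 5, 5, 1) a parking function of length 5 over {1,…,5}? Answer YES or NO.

NO

Order a: b = (1, 1, 4, 5, 5).
  b_1=1 ≤ 1
  b_2=1 ≤ 2
  b_3=4 > 3
  fails at i=3 ⇒ NO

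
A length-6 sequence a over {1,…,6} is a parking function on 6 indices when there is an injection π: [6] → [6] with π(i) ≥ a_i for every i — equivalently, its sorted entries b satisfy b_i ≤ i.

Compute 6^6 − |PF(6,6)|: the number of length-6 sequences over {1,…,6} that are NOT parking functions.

|PF| = 1·7^5 = 1 · 16807 = 16807 [KW]
Example (1,3,5,6,5,6) → sorted (1,3,5,5,6,6): b_2=3>2, not a PF.
So 46656 − 16807 = 29849 fail.

29849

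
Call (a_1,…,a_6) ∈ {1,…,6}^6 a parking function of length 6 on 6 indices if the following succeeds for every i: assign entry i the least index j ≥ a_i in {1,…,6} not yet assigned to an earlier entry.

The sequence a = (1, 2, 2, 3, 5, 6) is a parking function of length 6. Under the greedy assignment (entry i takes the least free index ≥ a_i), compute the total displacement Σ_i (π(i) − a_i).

2

Σπ(i) = 1+…+6 = 21; Σa = 1+2+2+3+5+6 = 19; disp = 21−19 = 2.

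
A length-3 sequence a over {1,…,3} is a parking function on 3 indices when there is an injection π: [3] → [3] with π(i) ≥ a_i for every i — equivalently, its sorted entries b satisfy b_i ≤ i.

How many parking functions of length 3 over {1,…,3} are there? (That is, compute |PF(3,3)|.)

16

|PF(3,3)| = (3−3+1)·(3+1)^(3−1) = 1×16 = 16 [KW]
E.g. (1,1,1) → sorted (1,1,1): b_i ≤ i ∀i, a PF.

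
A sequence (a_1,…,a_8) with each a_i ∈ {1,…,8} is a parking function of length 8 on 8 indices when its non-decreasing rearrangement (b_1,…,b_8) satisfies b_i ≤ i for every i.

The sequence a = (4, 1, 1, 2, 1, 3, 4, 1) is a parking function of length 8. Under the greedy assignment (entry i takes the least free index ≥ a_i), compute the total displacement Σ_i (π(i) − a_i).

19

Σπ(i) = 1+…+8 = 36; Σa = 4+1+1+2+1+3+4+1 = 17; disp = 36−17 = 19.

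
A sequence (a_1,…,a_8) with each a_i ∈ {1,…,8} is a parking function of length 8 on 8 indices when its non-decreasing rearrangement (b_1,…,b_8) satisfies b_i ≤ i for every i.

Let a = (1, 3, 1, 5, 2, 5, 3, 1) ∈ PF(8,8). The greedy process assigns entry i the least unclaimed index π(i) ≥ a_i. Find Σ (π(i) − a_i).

15

Σπ = 8·9/2 = 36 (π permutes [8]); Σa = 1+3+1+5+2+5+3+1 = 21; disp = 36−21 = 15.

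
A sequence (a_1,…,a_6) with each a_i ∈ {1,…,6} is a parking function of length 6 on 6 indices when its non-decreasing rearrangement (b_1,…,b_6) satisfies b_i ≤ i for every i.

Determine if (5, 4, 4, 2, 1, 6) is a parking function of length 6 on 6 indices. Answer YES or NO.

Rearranged: b = (1, 2, 4, 4, 5, 6).
  b_1=1 ≤ 1
  b_2=2 ≤ 2
  b_3=4 > 3
  fails at i=3 ⇒ NO

NO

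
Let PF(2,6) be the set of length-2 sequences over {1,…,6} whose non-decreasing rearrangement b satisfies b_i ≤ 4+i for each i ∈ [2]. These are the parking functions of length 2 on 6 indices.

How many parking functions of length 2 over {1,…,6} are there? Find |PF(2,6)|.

#PF = (7−2)·7^(2−1) = 5×7 = 35 (Pollak)
One tuple (6,2) → sorted (2,6): b_i ≤ 4+i ∀i, a PF.

35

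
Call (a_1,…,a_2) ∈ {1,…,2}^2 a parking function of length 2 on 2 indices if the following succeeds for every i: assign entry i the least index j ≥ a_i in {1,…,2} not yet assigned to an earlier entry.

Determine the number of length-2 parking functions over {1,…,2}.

Count = 1·3^1 = 1 · 3 = 3
Check (1,1) → sorted (1,1): b_i ≤ i ∀i, a PF.

3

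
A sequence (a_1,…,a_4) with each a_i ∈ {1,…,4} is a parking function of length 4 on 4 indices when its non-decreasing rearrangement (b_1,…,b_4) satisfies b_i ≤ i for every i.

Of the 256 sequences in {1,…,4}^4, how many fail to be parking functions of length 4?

|PF| = (5−4)·5^(4−1) = 1·125 = 125 [KW]
One tuple (4,4,4,3) → sorted (3,4,4,4): b_1=3>1, not a PF.
4^4 − 125 = 256 − 125 = 131

131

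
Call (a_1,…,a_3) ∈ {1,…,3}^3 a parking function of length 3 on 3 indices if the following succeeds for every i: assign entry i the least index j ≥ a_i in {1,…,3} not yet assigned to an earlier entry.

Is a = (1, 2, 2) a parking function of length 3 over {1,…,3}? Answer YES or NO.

YES

Order a: b = (1, 2, 2).
  b_1=1 ≤ 1
  b_2=2 ≤ 2
  b_3=2 ≤ 3
All bounds hold ⇒ YES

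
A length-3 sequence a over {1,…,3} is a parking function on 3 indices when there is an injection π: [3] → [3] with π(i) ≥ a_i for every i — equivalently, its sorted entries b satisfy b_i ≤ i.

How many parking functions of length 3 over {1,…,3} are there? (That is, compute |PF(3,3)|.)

16

|PF(3,3)| = 1·4^2 = 1 · 16 = 16
Example (1,1,2) → sorted (1,1,2): b_i ≤ i ∀i, a PF.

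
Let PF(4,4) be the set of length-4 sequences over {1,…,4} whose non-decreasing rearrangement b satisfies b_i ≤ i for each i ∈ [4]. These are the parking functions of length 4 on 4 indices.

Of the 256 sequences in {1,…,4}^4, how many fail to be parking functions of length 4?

131

|PF(4,4)| = (4+1−4)·(4+1)^{4−1} = 1×125 = 125 (Konheim–Weiss)
One tuple (4,3,3,4) → sorted (3,3,4,4): b_1=3>1, not a PF.
So 256 − 125 = 131 fail.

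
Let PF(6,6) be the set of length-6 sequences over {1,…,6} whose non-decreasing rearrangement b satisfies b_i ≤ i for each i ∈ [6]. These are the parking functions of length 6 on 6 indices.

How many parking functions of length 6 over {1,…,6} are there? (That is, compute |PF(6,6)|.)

16807

|PF(6,6)| = 1·7^5 = 1·16807 = 16807 [KW]
Example (2,1,2,4,6,4) → sorted (1,2,2,4,4,6): b_i ≤ i ∀i, a PF.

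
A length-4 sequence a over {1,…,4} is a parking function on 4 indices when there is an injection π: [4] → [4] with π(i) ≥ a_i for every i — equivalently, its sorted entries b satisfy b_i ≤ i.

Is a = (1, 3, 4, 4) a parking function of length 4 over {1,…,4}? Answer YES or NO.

NO

Sorted: b = (1, 3, 4, 4).
  b_1=1 ≤ 1
  b_2=3 > 2
  fails at i=2 ⇒ NO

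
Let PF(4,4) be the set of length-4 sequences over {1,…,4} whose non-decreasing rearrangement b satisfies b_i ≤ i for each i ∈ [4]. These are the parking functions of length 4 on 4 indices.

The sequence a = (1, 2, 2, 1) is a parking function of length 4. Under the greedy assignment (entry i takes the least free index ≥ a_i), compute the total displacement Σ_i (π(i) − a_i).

Σπ = 4·5/2 = 10 (π permutes [4]); Σa = 1+2+2+1 = 6; disp = 10−6 = 4.

4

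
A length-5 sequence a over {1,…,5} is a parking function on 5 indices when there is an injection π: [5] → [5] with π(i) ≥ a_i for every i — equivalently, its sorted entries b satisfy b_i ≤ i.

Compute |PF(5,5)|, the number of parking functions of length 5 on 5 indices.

1296

|PF| = (6−5)·6^(5−1) = 1×1296 = 1296
Check (1,4,1,2,3) → sorted (1,1,2,3,4): b_i ≤ i ∀i, a PF.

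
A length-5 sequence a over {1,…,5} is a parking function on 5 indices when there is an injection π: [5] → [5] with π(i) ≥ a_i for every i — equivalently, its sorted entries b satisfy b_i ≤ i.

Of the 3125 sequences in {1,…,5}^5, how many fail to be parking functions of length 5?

1829

|PF| = (5+1−5)·(5+1)^{5−1} = 1 · 1296 = 1296 (Konheim–Weiss)
E.g. (2,4,5,1,5) → sorted (1,2,4,5,5): b_3=4>3, not a PF.
Total 3125; non-PF = 3125−1296 = 1829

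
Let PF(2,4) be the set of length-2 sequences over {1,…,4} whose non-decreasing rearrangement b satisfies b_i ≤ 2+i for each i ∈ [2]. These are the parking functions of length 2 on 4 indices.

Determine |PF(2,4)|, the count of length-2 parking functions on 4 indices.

15

#PF = 3·5^1 = 3·5 = 15 (Pollak)
E.g. (1,1) → sorted (1,1): b_i ≤ 2+i ∀i, a PF.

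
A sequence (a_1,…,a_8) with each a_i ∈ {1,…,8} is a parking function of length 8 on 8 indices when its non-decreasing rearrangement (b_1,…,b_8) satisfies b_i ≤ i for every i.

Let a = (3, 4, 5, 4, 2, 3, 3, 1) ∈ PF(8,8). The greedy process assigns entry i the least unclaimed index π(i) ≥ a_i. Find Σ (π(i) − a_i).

Σπ(i) = 1+…+8 = 36; Σa = 3+4+5+4+2+3+3+1 = 25; disp = 36−25 = 11.

11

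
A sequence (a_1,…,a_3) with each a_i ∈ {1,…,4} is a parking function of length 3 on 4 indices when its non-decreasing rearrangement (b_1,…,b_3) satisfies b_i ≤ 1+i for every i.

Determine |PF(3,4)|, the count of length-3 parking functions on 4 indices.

50

|PF| = 2·5^2 = 2 · 25 = 50 (Konheim–Weiss)
Check (1,2,1) → sorted (1,1,2): b_i ≤ 1+i ∀i, a PF.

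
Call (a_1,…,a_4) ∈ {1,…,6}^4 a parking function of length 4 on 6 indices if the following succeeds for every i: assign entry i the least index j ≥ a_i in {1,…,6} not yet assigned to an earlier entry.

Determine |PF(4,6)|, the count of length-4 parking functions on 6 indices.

1029

|PF| = (6−4+1)·(6+1)^(4−1) = 3 · 343 = 1029
E.g. (6,3,5,4) → sorted (3,4,5,6): b_i ≤ 2+i ∀i, a PF.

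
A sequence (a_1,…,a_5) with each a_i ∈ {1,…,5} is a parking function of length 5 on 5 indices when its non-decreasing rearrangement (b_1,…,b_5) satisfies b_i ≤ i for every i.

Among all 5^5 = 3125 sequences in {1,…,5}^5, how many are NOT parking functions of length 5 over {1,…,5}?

|PF(5,5)| = 1·6^4 = 1 · 1296 = 1296 (Pollak)
Example (5,5,2,5,4) → sorted (2,4,5,5,5): b_1=2>1, not a PF.
5^5 − 1296 = 3125 − 1296 = 1829

1829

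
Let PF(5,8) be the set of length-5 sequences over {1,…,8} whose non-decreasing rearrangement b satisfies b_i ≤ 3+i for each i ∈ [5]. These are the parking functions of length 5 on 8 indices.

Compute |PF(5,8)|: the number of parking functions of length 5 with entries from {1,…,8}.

26244

#PF = 4·9^4 = 4×6561 = 26244
One tuple (6,1,7,5,8) → sorted (1,5,6,7,8): b_i ≤ 3+i ∀i, a PF.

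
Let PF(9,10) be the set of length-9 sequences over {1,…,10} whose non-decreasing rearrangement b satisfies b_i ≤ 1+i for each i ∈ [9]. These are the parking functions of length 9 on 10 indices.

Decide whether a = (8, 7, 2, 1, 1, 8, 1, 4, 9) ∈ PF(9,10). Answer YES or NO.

Sorted: b = (1, 1, 1, 2, 4, 7, 8, 8, 9).
  b_1=1 ≤ 2
  b_2=1 ≤ 3
  b_3=1 ≤ 4
  b_4=2 ≤ 5
  b_5=4 ≤ 6
  b_6=7 ≤ 7
  b_7=8 ≤ 8
  b_8=8 ≤ 9
  b_9=9 ≤ 10
All bounds hold ⇒ YES

YES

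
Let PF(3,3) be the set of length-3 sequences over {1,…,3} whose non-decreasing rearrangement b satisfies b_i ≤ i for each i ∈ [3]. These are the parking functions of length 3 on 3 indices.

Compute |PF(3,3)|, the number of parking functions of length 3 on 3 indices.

Count = (3+1−3)·(3+1)^{3−1} = 1×16 = 16
E.g. (2,3,1) → sorted (1,2,3): b_i ≤ i ∀i, a PF.

16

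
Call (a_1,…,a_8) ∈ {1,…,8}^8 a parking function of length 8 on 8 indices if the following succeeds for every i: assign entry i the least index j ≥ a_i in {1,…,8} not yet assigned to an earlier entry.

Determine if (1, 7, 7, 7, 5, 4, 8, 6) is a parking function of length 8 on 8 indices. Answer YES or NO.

NO

Rearranged: b = (1, 4, 5, 6, 7, 7, 7, 8).
  b_1=1 ≤ 1
  b_2=4 > 2
  fails at i=2 ⇒ NO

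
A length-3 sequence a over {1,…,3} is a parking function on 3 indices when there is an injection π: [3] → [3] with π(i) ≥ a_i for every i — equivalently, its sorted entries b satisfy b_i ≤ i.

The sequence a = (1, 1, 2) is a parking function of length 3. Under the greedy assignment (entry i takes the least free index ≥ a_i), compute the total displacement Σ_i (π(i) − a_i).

2

Σπ = 6 ({1..3} each once); Σa = 1+1+2 = 4; disp = 6−4 = 2.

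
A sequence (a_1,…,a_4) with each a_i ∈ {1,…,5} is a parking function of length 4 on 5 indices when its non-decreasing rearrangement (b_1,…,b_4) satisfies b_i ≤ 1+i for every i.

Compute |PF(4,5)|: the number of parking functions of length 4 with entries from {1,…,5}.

432

#PF = (5+1−4)·(5+1)^{4−1} = 2·216 = 432 (Pollak)
Check (2,1,5,2) → sorted (1,2,2,5): b_i ≤ 1+i ∀i, a PF.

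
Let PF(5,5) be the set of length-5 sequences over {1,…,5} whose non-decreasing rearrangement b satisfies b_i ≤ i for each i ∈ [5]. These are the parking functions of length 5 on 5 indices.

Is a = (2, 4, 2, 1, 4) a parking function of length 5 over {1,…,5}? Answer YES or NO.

Order a: b = (1, 2, 2, 4, 4).
  b_1=1 ≤ 1
  b_2=2 ≤ 2
  b_3=2 ≤ 3
  b_4=4 ≤ 4
  b_5=4 ≤ 5
All bounds hold ⇒ YES

YES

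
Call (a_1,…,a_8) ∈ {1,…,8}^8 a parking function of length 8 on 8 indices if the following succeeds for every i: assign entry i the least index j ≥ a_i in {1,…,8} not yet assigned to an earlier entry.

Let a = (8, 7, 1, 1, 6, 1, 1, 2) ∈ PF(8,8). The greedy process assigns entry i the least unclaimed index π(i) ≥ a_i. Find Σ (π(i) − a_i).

Σπ = 8·9/2 = 36 (π permutes [8]); Σa = 8+7+1+1+6+1+1+2 = 27; disp = 36−27 = 9.

9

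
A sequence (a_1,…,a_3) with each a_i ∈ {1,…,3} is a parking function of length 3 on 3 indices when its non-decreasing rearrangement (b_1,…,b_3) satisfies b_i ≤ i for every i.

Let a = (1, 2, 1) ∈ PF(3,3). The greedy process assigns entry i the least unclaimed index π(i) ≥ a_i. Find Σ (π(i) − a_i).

Σπ(i) = 1+…+3 = 6; Σa = 1+2+1 = 4; disp = 6−4 = 2.

2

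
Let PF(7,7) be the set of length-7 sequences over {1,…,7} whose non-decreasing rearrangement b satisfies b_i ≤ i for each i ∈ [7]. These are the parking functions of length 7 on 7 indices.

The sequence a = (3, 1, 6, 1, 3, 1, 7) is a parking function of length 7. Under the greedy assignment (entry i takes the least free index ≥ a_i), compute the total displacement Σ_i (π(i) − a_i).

6

Σπ = 7·8/2 = 28 (π permutes [7]); Σa = 3+1+6+1+3+1+7 = 22; disp = 28−22 = 6.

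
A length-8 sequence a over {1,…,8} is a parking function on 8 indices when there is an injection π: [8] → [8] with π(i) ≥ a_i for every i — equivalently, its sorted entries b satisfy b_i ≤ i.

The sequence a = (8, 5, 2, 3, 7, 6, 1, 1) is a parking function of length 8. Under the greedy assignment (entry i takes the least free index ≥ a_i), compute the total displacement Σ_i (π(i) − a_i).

Σπ = 36 ({1..8} each once); Σa = 8+5+2+3+7+6+1+1 = 33; disp = 36−33 = 3.

3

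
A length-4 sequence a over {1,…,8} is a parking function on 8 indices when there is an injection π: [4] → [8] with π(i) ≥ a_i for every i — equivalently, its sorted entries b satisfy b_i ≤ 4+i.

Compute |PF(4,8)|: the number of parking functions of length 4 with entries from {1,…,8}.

Count = (8−4+1)·(8+1)^(4−1) = 5 · 729 = 3645 (Konheim–Weiss)
Example (3,2,8,1) → sorted (1,2,3,8): b_i ≤ 4+i ∀i, a PF.

3645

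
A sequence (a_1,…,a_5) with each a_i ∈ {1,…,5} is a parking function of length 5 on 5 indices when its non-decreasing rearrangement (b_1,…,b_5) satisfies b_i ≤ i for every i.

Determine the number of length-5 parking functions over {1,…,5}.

#PF = (5+1−5)·(5+1)^{5−1} = 1 · 1296 = 1296 (Konheim–Weiss)
E.g. (1,4,1,3,1) → sorted (1,1,1,3,4): b_i ≤ i ∀i, a PF.

1296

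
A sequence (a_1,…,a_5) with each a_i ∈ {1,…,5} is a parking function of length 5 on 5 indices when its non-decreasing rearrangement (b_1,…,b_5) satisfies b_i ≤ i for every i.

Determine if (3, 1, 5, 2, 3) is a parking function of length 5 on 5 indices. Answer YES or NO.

YES

Rearranged: b = (1, 2, 3, 3, 5).
  b_1=1 ≤ 1
  b_2=2 ≤ 2
  b_3=3 ≤ 3
  b_4=3 ≤ 4
  b_5=5 ≤ 5
All bounds hold ⇒ YES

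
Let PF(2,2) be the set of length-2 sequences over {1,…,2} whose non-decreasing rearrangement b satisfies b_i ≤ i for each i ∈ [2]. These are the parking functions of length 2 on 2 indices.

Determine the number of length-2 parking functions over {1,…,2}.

|PF(2,2)| = (2+1−2)·(2+1)^{2−1} = 1 · 3 = 3 (Pollak)
One tuple (1,2) → sorted (1,2): b_i ≤ i ∀i, a PF.

3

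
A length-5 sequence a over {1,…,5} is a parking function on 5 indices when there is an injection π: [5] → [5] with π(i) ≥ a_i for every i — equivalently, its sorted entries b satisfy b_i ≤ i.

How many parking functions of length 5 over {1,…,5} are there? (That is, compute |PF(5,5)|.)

|PF| = 1·6^4 = 1 · 1296 = 1296 (Pollak)
E.g. (1,4,3,5,2) → sorted (1,2,3,4,5): b_i ≤ i ∀i, a PF.

1296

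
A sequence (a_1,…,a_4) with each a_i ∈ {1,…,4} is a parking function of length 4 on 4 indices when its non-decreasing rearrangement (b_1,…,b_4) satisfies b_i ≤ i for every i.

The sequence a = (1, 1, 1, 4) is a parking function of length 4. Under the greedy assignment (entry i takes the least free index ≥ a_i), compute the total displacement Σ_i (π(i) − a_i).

Σπ = 10 ({1..4} each once); Σa = 1+1+1+4 = 7; disp = 10−7 = 3.

3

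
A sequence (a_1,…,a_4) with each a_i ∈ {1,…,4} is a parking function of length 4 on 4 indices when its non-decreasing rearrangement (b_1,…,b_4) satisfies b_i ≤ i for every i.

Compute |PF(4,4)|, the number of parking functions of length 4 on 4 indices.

125

Count = (4+1−4)·(4+1)^{4−1} = 1×125 = 125 [KW]
E.g. (2,3,1,3) → sorted (1,2,3,3): b_i ≤ i ∀i, a PF.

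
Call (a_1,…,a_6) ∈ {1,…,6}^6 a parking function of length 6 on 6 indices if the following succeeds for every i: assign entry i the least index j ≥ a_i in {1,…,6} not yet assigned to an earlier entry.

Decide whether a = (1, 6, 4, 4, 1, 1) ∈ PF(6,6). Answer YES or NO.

YES

Rearranged: b = (1, 1, 1, 4, 4, 6).
  b_1=1 ≤ 1
  b_2=1 ≤ 2
  b_3=1 ≤ 3
  b_4=4 ≤ 4
  b_5=4 ≤ 5
  b_6=6 ≤ 6
All bounds hold ⇒ YES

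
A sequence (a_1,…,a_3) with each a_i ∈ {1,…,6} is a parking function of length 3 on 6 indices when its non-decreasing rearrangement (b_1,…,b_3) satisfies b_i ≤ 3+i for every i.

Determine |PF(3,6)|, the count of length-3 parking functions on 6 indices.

196

|PF| = 4·7^2 = 4·49 = 196 [KW]
Check (1,1,1) → sorted (1,1,1): b_i ≤ 3+i ∀i, a PF.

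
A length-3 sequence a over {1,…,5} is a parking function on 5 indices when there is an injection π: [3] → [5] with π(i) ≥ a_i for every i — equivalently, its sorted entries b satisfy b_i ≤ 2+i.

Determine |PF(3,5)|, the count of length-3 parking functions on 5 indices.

Count = (5−3+1)·(5+1)^(3−1) = 3 · 36 = 108 (Pollak)
One tuple (2,5,2) → sorted (2,2,5): b_i ≤ 2+i ∀i, a PF.

108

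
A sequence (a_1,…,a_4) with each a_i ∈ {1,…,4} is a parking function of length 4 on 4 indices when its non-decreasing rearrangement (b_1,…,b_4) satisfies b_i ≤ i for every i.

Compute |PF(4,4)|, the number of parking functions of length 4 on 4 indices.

|PF(4,4)| = (4−4+1)·(4+1)^(4−1) = 1·125 = 125
Example (1,1,4,3) → sorted (1,1,3,4): b_i ≤ i ∀i, a PF.

125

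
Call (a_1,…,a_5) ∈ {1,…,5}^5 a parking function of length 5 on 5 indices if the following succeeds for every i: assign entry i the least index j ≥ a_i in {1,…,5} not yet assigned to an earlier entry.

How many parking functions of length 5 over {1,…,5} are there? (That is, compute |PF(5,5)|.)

1296

|PF| = 1·6^4 = 1 · 1296 = 1296
E.g. (1,2,1,1,5) → sorted (1,1,1,2,5): b_i ≤ i ∀i, a PF.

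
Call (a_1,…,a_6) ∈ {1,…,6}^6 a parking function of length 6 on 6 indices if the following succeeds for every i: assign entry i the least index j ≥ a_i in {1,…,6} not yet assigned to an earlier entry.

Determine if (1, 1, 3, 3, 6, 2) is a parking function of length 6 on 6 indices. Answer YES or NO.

Sorted: b = (1, 1, 2, 3, 3, 6).
  b_1=1 ≤ 1
  b_2=1 ≤ 2
  b_3=2 ≤ 3
  b_4=3 ≤ 4
  b_5=3 ≤ 5
  b_6=6 ≤ 6
All bounds hold ⇒ YES

YES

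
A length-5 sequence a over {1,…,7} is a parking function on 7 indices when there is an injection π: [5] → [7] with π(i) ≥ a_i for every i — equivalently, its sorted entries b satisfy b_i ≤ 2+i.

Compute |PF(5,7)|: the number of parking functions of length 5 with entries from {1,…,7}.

12288

|PF| = 3·8^4 = 3×4096 = 12288 (Konheim–Weiss)
E.g. (4,2,6,2,2) → sorted (2,2,2,4,6): b_i ≤ 2+i ∀i, a PF.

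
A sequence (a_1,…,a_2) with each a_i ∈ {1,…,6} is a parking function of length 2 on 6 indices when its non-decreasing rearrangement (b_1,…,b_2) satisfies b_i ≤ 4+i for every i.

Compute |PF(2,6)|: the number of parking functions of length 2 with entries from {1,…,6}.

|PF(2,6)| = (7−2)·7^(2−1) = 5·7 = 35 (Pollak)
E.g. (5,2) → sorted (2,5): b_i ≤ 4+i ∀i, a PF.

35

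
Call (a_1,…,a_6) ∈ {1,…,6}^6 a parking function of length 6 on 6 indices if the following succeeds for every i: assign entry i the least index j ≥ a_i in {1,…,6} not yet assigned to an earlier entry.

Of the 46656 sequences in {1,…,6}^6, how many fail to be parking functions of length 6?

29849

|PF| = 1·7^5 = 1·16807 = 16807
E.g. (4,5,1,5,6,6) → sorted (1,4,5,5,6,6): b_2=4>2, not a PF.
6^6 − 16807 = 46656 − 16807 = 29849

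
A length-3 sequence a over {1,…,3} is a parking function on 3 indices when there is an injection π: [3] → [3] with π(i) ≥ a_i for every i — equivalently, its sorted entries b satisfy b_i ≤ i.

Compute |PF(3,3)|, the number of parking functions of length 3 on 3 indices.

16

Count = (3−3+1)·(3+1)^(3−1) = 1 · 16 = 16
Example (1,2,1) → sorted (1,1,2): b_i ≤ i ∀i, a PF.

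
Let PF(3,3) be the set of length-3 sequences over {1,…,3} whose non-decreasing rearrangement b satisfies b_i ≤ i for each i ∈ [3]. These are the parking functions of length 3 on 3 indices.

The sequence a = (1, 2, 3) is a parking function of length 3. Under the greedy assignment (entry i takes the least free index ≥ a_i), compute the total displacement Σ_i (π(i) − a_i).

0

Σπ = 3·4/2 = 6 (π permutes [3]); Σa = 1+2+3 = 6; disp = 6−6 = 0.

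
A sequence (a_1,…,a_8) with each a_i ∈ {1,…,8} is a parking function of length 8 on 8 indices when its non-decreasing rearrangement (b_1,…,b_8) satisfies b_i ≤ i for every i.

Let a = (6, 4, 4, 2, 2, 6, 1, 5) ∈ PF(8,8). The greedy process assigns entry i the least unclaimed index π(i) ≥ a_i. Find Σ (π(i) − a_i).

6

Σπ = 8·9/2 = 36 (π permutes [8]); Σa = 6+4+4+2+2+6+1+5 = 30; disp = 36−30 = 6.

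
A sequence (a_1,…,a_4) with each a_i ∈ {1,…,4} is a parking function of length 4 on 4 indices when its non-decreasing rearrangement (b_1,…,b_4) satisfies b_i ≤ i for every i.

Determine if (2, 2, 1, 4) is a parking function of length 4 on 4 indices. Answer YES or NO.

Sorted: b = (1, 2, 2, 4).
  b_1=1 ≤ 1
  b_2=2 ≤ 2
  b_3=2 ≤ 3
  b_4=4 ≤ 4
All bounds hold ⇒ YES

YES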